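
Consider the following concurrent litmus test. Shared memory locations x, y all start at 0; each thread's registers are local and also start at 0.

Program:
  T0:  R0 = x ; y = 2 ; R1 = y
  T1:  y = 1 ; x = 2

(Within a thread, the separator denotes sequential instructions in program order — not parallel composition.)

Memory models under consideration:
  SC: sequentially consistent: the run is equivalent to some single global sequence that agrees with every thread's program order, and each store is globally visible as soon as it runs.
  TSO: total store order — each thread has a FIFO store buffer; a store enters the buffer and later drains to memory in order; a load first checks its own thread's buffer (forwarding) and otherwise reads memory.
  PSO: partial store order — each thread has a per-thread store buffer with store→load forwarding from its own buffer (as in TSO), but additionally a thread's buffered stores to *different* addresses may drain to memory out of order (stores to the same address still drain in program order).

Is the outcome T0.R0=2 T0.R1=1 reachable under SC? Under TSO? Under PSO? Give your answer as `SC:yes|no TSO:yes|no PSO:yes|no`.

outcome vector order: (T0.R0,T0.R1)
SC (3): (0,1); (0,2); (2,2)
TSO (3): (0,1); (0,2); (2,2)
PSO (4): (0,1); (0,2); (2,1); (2,2)
target (2,1) ∈ {PSO}

SC:no TSO:no PSO:yes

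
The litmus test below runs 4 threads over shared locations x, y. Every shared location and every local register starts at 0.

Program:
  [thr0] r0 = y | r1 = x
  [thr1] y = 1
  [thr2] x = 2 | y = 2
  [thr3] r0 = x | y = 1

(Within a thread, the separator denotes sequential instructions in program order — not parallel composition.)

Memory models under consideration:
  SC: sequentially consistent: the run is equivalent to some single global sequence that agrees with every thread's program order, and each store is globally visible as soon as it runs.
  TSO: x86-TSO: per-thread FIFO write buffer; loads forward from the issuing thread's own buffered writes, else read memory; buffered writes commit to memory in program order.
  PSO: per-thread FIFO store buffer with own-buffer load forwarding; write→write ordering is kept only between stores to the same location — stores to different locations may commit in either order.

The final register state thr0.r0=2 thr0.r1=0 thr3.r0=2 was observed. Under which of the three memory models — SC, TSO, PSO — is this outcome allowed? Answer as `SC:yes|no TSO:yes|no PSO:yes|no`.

outcome vector order: (thr0.r0,thr0.r1,thr3.r0)
SC (10): (0,0,0); (0,0,2); (0,2,0); (0,2,2); (1,0,0); (1,0,2); (1,2,0); (1,2,2); (2,2,0); (2,2,2)
TSO (10): (0,0,0); (0,0,2); (0,2,0); (0,2,2); (1,0,0); (1,0,2); (1,2,0); (1,2,2); (2,2,0); (2,2,2)
PSO (12): (0,0,0); (0,0,2); (0,2,0); (0,2,2); (1,0,0); (1,0,2); (1,2,0); (1,2,2); (2,0,0); (2,0,2); (2,2,0); (2,2,2)
target (2,0,2) ∈ {PSO}

SC:no TSO:no PSO:yes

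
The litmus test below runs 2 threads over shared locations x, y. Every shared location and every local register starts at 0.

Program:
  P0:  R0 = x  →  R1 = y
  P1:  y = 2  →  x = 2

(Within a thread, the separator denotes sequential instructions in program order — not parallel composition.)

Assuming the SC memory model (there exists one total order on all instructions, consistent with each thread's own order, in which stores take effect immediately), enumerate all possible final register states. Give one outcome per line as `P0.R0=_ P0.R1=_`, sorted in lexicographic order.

outcome vector order: (P0.R0,P0.R1)
|SC outcomes| = 3

P0.R0=0 P0.R1=0
P0.R0=0 P0.R1=2
P0.R0=2 P0.R1=2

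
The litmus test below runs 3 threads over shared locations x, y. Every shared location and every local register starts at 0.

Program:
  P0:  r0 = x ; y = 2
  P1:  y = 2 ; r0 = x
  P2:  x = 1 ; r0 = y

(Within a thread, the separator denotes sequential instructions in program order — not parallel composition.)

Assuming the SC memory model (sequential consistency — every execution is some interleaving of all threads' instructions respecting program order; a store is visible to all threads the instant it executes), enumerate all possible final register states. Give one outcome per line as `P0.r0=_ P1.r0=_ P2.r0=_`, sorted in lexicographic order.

P0.r0=0 P1.r0=0 P2.r0=2
P0.r0=0 P1.r0=1 P2.r0=0
P0.r0=0 P1.r0=1 P2.r0=2
P0.r0=1 P1.r0=0 P2.r0=2
P0.r0=1 P1.r0=1 P2.r0=0
P0.r0=1 P1.r0=1 P2.r0=2

outcome vector order: (P0.r0,P1.r0,P2.r0)
|SC outcomes| = 6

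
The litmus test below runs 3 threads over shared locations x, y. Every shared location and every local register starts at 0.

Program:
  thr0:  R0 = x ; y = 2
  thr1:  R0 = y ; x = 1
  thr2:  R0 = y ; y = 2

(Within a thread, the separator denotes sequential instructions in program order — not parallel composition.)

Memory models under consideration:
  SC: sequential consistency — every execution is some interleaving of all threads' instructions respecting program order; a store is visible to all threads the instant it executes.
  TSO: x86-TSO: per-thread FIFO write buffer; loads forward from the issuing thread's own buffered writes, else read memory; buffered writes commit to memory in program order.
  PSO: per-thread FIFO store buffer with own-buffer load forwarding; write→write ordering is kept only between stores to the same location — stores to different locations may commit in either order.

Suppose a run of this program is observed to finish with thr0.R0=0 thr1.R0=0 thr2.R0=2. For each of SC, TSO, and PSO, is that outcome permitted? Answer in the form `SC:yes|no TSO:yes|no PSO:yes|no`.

SC:yes TSO:yes PSO:yes

outcome vector order: (thr0.R0,thr1.R0,thr2.R0)
SC: 7 outcomes — {(0,0,0), (0,0,2), (0,2,0), (0,2,2), (1,0,0), (1,0,2), (1,2,0)}
TSO: 7 outcomes — {(0,0,0), (0,0,2), (0,2,0), (0,2,2), (1,0,0), (1,0,2), (1,2,0)}
PSO: 7 outcomes — {(0,0,0), (0,0,2), (0,2,0), (0,2,2), (1,0,0), (1,0,2), (1,2,0)}
target (0,0,2) ∈ {SC,TSO,PSO}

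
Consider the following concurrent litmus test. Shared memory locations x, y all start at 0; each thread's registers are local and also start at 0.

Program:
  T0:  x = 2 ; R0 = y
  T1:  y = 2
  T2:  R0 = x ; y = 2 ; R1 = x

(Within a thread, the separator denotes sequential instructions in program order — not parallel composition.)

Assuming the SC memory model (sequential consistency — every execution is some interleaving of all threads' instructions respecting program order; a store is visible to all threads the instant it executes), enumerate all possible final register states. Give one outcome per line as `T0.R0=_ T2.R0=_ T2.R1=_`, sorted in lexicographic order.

outcome vector order: (T0.R0,T2.R0,T2.R1)
|SC outcomes| = 5

T0.R0=0 T2.R0=0 T2.R1=2
T0.R0=0 T2.R0=2 T2.R1=2
T0.R0=2 T2.R0=0 T2.R1=0
T0.R0=2 T2.R0=0 T2.R1=2
T0.R0=2 T2.R0=2 T2.R1=2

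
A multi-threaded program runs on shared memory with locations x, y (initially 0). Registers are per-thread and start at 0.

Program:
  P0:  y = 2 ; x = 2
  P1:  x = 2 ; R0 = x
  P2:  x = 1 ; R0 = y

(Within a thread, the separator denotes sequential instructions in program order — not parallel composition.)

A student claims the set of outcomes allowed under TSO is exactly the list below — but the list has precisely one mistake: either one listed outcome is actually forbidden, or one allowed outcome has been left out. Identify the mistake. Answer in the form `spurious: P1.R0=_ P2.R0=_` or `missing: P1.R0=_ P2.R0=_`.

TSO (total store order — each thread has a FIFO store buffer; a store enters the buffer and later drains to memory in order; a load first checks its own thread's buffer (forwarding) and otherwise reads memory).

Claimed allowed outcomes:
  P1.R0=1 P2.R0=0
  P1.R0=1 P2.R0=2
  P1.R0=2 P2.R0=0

outcome vector order: (P1.R0,P2.R0)
TSO (4): (1,0) (1,2) (2,0) (2,2)
TSO∖claimed = {(2,2)}

missing: P1.R0=2 P2.R0=2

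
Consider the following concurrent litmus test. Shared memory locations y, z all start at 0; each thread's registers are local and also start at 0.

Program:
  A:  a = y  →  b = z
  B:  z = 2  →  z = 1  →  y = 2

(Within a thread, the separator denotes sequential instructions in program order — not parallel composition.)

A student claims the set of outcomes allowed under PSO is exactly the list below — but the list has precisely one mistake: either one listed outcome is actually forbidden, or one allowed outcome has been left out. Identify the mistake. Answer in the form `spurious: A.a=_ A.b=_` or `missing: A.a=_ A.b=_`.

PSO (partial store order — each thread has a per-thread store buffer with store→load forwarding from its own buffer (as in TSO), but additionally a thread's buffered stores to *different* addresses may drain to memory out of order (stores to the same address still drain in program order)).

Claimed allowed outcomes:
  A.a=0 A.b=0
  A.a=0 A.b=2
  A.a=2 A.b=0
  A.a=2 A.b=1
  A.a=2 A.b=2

missing: A.a=0 A.b=1

outcome vector order: (A.a,A.b)
PSO (6): 0/0, 0/1, 0/2, 2/0, 2/1, 2/2
PSO∖claimed = {0/1}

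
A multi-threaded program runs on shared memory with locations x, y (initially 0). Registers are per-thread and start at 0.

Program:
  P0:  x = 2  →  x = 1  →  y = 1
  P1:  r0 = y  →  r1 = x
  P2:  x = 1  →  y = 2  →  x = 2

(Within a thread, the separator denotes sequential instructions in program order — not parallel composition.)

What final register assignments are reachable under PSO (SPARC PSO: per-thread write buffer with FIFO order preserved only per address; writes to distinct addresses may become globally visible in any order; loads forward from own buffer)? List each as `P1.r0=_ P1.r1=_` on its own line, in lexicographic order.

outcome vector order: (P1.r0,P1.r1)
|PSO outcomes| = 9

P1.r0=0 P1.r1=0
P1.r0=0 P1.r1=1
P1.r0=0 P1.r1=2
P1.r0=1 P1.r1=0
P1.r0=1 P1.r1=1
P1.r0=1 P1.r1=2
P1.r0=2 P1.r1=0
P1.r0=2 P1.r1=1
P1.r0=2 P1.r1=2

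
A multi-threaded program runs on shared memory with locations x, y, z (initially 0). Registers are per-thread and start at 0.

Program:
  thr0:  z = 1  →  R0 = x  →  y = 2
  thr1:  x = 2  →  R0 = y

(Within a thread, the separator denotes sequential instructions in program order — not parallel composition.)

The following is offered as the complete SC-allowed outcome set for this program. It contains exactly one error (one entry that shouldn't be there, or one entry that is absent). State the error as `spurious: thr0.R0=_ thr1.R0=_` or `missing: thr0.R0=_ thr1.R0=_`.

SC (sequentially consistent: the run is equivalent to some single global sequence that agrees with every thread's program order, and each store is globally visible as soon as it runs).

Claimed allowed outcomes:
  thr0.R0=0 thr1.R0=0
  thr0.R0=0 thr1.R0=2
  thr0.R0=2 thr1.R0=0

missing: thr0.R0=2 thr1.R0=2

outcome vector order: (thr0.R0,thr1.R0)
SC (4): 0/0 0/2 2/0 2/2
SC∖claimed = {2/2}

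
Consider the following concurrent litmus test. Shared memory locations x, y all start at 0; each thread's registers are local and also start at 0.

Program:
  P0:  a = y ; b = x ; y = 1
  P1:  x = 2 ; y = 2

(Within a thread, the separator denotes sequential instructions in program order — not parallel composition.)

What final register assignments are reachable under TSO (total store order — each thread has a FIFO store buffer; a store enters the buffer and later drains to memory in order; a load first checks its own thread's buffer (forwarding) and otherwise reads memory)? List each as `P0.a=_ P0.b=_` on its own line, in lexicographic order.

P0.a=0 P0.b=0
P0.a=0 P0.b=2
P0.a=2 P0.b=2

outcome vector order: (P0.a,P0.b)
|TSO outcomes| = 3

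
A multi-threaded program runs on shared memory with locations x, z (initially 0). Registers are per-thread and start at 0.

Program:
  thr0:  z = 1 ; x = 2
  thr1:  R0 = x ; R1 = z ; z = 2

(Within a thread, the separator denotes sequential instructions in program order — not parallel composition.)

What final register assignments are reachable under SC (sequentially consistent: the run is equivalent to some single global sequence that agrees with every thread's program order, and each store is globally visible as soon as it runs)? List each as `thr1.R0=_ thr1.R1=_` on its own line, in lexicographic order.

outcome vector order: (thr1.R0,thr1.R1)
|SC outcomes| = 3

thr1.R0=0 thr1.R1=0
thr1.R0=0 thr1.R1=1
thr1.R0=2 thr1.R1=1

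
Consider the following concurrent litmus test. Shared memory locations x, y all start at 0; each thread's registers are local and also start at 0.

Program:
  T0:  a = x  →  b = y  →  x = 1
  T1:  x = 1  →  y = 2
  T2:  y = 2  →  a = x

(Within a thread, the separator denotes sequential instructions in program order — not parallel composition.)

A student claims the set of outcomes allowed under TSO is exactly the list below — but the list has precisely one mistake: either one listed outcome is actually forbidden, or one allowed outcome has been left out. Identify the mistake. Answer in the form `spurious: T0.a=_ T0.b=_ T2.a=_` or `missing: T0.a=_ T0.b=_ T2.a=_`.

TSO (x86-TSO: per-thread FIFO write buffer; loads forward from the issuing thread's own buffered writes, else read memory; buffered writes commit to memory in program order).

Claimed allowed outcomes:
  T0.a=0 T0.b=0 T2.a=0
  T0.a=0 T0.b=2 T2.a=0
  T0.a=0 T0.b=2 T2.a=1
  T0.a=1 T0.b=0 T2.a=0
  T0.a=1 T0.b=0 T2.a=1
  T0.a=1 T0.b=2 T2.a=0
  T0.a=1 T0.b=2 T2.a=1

outcome vector order: (T0.a,T0.b,T2.a)
[TSO] allowed = {0/0/0; 0/0/1; 0/2/0; 0/2/1; 1/0/0; 1/0/1; 1/2/0; 1/2/1}
TSO∖claimed = {0/0/1}

missing: T0.a=0 T0.b=0 T2.a=1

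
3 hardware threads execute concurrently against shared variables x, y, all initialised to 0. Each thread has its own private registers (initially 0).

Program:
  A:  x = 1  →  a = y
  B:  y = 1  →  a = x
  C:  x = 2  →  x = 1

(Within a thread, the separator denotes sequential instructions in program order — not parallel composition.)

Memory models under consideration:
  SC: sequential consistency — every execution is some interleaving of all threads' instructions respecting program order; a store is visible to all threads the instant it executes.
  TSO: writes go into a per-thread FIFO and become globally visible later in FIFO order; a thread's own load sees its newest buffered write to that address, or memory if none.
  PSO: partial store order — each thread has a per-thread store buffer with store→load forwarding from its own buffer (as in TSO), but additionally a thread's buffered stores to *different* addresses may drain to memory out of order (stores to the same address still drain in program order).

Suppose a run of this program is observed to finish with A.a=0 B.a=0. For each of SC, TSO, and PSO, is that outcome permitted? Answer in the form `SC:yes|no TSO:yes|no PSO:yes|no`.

outcome vector order: (A.a,B.a)
SC (5): 0/1; 0/2; 1/0; 1/1; 1/2
TSO (6): 0/0; 0/1; 0/2; 1/0; 1/1; 1/2
PSO (6): 0/0; 0/1; 0/2; 1/0; 1/1; 1/2
target 0/0 ∈ {TSO,PSO}

SC:no TSO:yes PSO:yes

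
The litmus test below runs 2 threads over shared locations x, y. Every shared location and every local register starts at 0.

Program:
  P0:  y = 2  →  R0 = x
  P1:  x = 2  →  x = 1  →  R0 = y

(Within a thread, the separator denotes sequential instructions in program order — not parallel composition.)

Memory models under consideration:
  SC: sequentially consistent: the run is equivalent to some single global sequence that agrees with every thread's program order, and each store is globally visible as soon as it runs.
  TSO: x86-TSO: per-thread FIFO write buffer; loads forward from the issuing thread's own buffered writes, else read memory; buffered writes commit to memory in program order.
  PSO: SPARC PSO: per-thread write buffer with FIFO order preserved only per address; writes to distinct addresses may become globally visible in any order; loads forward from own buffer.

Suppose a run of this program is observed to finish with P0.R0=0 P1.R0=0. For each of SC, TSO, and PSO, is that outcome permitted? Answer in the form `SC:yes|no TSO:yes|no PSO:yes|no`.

SC:no TSO:yes PSO:yes

outcome vector order: (P0.R0,P1.R0)
under SC → 0/2; 1/0; 1/2; 2/2
under TSO → 0/0; 0/2; 1/0; 1/2; 2/0; 2/2
under PSO → 0/0; 0/2; 1/0; 1/2; 2/0; 2/2
target 0/0 ∈ {TSO,PSO}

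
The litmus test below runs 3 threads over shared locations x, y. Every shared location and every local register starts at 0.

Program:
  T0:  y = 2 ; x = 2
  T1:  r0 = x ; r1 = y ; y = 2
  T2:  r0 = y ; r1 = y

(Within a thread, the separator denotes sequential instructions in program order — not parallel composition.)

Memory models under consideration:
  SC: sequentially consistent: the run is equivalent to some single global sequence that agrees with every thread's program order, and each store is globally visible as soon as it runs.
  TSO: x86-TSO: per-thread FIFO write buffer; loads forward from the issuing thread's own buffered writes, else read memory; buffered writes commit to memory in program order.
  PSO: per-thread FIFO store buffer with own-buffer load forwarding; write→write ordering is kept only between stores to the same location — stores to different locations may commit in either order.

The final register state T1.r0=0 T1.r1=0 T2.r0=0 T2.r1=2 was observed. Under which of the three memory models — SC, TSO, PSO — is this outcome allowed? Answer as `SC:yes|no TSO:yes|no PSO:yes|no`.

outcome vector order: (T1.r0,T1.r1,T2.r0,T2.r1)
[SC] allowed = {(0,0,0,0), (0,0,0,2), (0,0,2,2), (0,2,0,0), (0,2,0,2), (0,2,2,2), (2,2,0,0), (2,2,0,2), (2,2,2,2)}
[TSO] allowed = {(0,0,0,0), (0,0,0,2), (0,0,2,2), (0,2,0,0), (0,2,0,2), (0,2,2,2), (2,2,0,0), (2,2,0,2), (2,2,2,2)}
[PSO] allowed = {(0,0,0,0), (0,0,0,2), (0,0,2,2), (0,2,0,0), (0,2,0,2), (0,2,2,2), (2,0,0,0), (2,0,0,2), (2,0,2,2), (2,2,0,0), (2,2,0,2), (2,2,2,2)}
target (0,0,0,2) ∈ {SC,TSO,PSO}

SC:yes TSO:yes PSO:yes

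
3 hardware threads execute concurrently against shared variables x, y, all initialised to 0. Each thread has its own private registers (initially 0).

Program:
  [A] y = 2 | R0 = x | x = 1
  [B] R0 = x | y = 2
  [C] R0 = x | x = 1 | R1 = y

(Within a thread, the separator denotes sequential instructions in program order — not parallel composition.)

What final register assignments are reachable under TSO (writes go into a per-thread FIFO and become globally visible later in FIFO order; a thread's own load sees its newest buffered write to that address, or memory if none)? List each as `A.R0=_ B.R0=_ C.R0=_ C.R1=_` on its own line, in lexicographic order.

outcome vector order: (A.R0,B.R0,C.R0,C.R1)
|TSO outcomes| = 10

A.R0=0 B.R0=0 C.R0=0 C.R1=0
A.R0=0 B.R0=0 C.R0=0 C.R1=2
A.R0=0 B.R0=0 C.R0=1 C.R1=2
A.R0=0 B.R0=1 C.R0=0 C.R1=0
A.R0=0 B.R0=1 C.R0=0 C.R1=2
A.R0=0 B.R0=1 C.R0=1 C.R1=2
A.R0=1 B.R0=0 C.R0=0 C.R1=0
A.R0=1 B.R0=0 C.R0=0 C.R1=2
A.R0=1 B.R0=1 C.R0=0 C.R1=0
A.R0=1 B.R0=1 C.R0=0 C.R1=2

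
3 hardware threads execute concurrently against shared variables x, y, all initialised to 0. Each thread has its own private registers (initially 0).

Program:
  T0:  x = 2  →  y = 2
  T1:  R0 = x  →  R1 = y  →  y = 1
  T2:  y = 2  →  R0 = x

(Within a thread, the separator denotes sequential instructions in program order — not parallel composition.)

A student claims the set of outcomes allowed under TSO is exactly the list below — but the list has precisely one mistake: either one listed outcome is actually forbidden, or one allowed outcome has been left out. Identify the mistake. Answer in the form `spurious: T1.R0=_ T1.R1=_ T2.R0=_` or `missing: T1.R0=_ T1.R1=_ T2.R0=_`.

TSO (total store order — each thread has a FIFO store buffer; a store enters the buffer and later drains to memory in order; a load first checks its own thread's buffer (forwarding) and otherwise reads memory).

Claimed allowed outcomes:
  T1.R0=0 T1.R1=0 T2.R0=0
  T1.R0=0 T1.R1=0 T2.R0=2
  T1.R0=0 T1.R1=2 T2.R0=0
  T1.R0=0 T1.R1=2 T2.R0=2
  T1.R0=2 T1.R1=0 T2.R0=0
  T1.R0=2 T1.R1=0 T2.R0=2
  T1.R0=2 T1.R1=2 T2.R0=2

outcome vector order: (T1.R0,T1.R1,T2.R0)
TSO (8): <0 0 0>; <0 0 2>; <0 2 0>; <0 2 2>; <2 0 0>; <2 0 2>; <2 2 0>; <2 2 2>
TSO∖claimed = {<2 2 0>}

missing: T1.R0=2 T1.R1=2 T2.R0=0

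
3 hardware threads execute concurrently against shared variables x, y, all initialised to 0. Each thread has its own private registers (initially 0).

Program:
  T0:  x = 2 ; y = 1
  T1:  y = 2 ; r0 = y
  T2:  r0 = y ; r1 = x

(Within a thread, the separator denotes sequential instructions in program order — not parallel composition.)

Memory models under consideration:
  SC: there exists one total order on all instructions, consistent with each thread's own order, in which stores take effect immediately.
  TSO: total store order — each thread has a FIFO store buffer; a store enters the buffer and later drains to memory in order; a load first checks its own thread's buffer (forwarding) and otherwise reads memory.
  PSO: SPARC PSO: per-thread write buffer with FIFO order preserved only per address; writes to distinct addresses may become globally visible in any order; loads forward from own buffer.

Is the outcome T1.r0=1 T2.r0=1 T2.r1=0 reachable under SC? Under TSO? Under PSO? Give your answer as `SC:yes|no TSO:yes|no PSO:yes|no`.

outcome vector order: (T1.r0,T2.r0,T2.r1)
SC (10): 100; 102; 112; 120; 122; 200; 202; 212; 220; 222
TSO (10): 100; 102; 112; 120; 122; 200; 202; 212; 220; 222
PSO (12): 100; 102; 110; 112; 120; 122; 200; 202; 210; 212; 220; 222
target 110 ∈ {PSO}

SC:no TSO:no PSO:yes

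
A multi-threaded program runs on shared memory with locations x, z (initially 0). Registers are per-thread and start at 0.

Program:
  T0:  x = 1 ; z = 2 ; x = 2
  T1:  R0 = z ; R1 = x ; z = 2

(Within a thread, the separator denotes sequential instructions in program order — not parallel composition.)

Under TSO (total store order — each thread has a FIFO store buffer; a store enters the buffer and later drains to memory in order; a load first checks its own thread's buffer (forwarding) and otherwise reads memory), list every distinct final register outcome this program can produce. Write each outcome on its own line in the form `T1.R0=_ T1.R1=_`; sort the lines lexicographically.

T1.R0=0 T1.R1=0
T1.R0=0 T1.R1=1
T1.R0=0 T1.R1=2
T1.R0=2 T1.R1=1
T1.R0=2 T1.R1=2

outcome vector order: (T1.R0,T1.R1)
|TSO outcomes| = 5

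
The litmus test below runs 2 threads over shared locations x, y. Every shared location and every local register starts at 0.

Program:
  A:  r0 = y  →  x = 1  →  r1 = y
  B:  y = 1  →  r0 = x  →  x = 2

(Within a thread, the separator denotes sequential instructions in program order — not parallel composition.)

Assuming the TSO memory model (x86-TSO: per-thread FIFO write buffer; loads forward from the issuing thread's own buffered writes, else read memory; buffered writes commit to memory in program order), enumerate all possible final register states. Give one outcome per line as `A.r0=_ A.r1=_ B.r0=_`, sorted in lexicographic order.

outcome vector order: (A.r0,A.r1,B.r0)
|TSO outcomes| = 6

A.r0=0 A.r1=0 B.r0=0
A.r0=0 A.r1=0 B.r0=1
A.r0=0 A.r1=1 B.r0=0
A.r0=0 A.r1=1 B.r0=1
A.r0=1 A.r1=1 B.r0=0
A.r0=1 A.r1=1 B.r0=1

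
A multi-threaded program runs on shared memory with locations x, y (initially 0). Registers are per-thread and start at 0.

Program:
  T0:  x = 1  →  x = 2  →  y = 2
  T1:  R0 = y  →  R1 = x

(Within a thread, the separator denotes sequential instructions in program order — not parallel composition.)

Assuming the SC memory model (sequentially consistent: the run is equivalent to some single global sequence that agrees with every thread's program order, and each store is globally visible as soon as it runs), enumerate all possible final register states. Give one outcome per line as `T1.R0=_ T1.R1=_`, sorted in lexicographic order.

T1.R0=0 T1.R1=0
T1.R0=0 T1.R1=1
T1.R0=0 T1.R1=2
T1.R0=2 T1.R1=2

outcome vector order: (T1.R0,T1.R1)
|SC outcomes| = 4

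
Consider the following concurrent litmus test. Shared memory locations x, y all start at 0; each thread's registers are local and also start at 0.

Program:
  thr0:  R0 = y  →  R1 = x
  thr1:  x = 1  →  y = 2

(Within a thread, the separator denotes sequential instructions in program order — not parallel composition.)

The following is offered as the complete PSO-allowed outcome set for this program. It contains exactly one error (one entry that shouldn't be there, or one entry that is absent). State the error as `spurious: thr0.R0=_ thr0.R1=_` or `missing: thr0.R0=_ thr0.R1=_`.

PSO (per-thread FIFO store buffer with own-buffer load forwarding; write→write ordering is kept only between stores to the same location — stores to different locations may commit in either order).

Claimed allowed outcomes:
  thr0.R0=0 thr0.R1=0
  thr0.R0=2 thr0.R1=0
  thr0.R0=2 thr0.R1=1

missing: thr0.R0=0 thr0.R1=1

outcome vector order: (thr0.R0,thr0.R1)
PSO: 4 outcomes — {0/0 0/1 2/0 2/1}
PSO∖claimed = {0/1}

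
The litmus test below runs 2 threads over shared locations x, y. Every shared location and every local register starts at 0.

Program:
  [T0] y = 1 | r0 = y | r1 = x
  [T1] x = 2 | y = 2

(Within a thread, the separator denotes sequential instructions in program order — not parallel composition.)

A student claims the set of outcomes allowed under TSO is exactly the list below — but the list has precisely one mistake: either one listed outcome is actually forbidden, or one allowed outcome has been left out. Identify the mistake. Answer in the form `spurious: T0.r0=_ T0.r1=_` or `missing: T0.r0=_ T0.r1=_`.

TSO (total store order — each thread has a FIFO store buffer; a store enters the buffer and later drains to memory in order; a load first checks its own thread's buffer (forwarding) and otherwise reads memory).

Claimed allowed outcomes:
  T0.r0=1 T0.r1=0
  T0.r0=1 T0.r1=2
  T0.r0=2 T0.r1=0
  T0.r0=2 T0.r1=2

outcome vector order: (T0.r0,T0.r1)
TSO: 3 outcomes — {(1,0); (1,2); (2,2)}
claimed∖TSO = {(2,0)}

spurious: T0.r0=2 T0.r1=0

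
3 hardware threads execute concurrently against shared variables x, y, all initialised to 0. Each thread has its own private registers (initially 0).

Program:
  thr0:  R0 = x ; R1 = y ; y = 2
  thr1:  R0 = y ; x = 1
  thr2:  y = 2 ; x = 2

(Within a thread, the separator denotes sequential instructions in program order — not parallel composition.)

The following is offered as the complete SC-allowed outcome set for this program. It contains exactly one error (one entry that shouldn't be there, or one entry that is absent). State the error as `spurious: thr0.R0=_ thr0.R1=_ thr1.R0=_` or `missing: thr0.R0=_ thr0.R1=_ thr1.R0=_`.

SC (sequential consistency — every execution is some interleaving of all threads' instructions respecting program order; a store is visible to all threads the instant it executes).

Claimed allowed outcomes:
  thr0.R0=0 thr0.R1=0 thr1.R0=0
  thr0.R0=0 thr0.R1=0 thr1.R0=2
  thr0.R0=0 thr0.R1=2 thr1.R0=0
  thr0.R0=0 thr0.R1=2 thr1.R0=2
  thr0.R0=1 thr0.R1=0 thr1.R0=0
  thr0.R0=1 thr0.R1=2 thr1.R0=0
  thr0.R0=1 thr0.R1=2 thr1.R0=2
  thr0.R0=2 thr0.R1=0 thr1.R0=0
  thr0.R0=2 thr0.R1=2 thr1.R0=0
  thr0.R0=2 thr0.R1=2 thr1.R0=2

outcome vector order: (thr0.R0,thr0.R1,thr1.R0)
SC (9): 000, 002, 020, 022, 100, 120, 122, 220, 222
claimed∖SC = {200}

spurious: thr0.R0=2 thr0.R1=0 thr1.R0=0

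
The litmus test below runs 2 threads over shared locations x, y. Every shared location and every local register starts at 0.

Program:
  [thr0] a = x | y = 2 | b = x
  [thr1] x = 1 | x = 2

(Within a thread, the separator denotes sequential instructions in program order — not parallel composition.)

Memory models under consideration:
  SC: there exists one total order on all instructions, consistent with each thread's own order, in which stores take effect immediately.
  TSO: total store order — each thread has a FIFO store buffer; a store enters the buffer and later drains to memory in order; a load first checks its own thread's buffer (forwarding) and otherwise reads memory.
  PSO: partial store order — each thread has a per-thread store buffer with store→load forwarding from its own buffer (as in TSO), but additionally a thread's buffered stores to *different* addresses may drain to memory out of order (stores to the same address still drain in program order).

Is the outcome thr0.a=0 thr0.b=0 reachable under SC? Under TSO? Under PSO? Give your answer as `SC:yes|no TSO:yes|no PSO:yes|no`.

outcome vector order: (thr0.a,thr0.b)
under SC → <0 0> <0 1> <0 2> <1 1> <1 2> <2 2>
under TSO → <0 0> <0 1> <0 2> <1 1> <1 2> <2 2>
under PSO → <0 0> <0 1> <0 2> <1 1> <1 2> <2 2>
target <0 0> ∈ {SC,TSO,PSO}

SC:yes TSO:yes PSO:yes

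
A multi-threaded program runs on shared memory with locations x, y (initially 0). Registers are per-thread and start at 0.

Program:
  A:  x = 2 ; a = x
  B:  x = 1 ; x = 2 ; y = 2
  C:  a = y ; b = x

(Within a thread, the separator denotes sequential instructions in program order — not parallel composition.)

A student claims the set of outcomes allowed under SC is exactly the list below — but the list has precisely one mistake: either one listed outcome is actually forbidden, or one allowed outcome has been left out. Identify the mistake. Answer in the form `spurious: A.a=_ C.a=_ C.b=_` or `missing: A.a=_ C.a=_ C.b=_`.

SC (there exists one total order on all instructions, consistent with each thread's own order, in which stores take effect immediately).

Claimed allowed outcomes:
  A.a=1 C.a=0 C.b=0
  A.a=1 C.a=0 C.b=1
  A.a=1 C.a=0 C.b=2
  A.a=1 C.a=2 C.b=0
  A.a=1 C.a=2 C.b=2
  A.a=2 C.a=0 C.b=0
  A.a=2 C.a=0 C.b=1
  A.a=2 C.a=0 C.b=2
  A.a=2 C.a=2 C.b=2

outcome vector order: (A.a,C.a,C.b)
under SC → <1 0 0> <1 0 1> <1 0 2> <1 2 2> <2 0 0> <2 0 1> <2 0 2> <2 2 2>
claimed∖SC = {<1 2 0>}

spurious: A.a=1 C.a=2 C.b=0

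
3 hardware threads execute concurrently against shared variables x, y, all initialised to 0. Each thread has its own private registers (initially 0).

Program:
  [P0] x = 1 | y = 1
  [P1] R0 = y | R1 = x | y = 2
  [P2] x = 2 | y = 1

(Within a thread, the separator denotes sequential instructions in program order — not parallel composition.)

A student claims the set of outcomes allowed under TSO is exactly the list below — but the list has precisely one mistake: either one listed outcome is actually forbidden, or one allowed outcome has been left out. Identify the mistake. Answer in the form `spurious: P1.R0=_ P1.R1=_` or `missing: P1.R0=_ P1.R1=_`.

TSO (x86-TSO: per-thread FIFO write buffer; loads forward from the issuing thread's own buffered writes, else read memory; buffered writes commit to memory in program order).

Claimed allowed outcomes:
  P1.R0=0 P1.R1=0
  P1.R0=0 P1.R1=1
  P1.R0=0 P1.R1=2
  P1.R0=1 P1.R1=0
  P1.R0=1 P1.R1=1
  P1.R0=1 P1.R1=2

outcome vector order: (P1.R0,P1.R1)
under TSO → <0 0>, <0 1>, <0 2>, <1 1>, <1 2>
claimed∖TSO = {<1 0>}

spurious: P1.R0=1 P1.R1=0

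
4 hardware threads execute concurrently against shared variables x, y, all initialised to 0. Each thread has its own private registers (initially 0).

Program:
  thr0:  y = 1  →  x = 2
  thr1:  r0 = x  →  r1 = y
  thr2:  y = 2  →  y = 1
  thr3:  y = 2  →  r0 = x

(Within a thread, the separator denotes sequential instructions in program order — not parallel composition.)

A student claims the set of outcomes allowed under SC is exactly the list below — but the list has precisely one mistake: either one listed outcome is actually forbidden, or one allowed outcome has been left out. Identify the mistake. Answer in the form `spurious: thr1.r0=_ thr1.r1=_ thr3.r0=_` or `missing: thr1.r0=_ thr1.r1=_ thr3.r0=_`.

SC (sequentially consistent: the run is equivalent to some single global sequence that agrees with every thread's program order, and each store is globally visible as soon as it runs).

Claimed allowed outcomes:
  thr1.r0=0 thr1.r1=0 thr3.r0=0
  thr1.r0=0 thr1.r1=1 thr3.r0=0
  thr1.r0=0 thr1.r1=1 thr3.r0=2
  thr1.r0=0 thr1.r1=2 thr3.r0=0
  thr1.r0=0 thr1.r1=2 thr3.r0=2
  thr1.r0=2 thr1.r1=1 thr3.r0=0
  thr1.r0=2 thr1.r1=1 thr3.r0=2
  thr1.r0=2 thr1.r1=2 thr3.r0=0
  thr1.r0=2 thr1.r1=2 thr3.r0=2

missing: thr1.r0=0 thr1.r1=0 thr3.r0=2

outcome vector order: (thr1.r0,thr1.r1,thr3.r0)
SC (10): <0 0 0> <0 0 2> <0 1 0> <0 1 2> <0 2 0> <0 2 2> <2 1 0> <2 1 2> <2 2 0> <2 2 2>
SC∖claimed = {<0 0 2>}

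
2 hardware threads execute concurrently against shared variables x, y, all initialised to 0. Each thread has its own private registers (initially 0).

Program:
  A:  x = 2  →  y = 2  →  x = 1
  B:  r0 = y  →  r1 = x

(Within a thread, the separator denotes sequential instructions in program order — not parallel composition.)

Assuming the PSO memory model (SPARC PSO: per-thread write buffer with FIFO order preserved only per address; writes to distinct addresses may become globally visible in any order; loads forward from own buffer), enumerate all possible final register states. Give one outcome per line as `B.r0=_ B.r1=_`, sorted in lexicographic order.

outcome vector order: (B.r0,B.r1)
|PSO outcomes| = 6

B.r0=0 B.r1=0
B.r0=0 B.r1=1
B.r0=0 B.r1=2
B.r0=2 B.r1=0
B.r0=2 B.r1=1
B.r0=2 B.r1=2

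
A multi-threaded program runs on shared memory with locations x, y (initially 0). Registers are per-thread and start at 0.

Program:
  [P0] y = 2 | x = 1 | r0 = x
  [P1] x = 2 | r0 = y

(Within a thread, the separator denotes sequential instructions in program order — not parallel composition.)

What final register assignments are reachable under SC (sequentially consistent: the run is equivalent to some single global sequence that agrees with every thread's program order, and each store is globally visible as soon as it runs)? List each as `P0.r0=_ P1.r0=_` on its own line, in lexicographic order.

outcome vector order: (P0.r0,P1.r0)
|SC outcomes| = 3

P0.r0=1 P1.r0=0
P0.r0=1 P1.r0=2
P0.r0=2 P1.r0=2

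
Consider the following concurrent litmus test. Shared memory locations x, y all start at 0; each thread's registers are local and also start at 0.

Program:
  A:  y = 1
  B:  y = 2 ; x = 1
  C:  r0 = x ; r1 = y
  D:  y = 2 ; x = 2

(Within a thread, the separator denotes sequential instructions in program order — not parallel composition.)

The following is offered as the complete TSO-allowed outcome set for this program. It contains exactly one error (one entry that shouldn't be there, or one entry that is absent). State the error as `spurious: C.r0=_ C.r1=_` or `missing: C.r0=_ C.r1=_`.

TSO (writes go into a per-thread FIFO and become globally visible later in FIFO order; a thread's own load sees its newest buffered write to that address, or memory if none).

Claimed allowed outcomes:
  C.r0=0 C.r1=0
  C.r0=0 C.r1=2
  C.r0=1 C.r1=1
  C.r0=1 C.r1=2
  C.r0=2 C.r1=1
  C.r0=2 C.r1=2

missing: C.r0=0 C.r1=1

outcome vector order: (C.r0,C.r1)
TSO (7): 00, 01, 02, 11, 12, 21, 22
TSO∖claimed = {01}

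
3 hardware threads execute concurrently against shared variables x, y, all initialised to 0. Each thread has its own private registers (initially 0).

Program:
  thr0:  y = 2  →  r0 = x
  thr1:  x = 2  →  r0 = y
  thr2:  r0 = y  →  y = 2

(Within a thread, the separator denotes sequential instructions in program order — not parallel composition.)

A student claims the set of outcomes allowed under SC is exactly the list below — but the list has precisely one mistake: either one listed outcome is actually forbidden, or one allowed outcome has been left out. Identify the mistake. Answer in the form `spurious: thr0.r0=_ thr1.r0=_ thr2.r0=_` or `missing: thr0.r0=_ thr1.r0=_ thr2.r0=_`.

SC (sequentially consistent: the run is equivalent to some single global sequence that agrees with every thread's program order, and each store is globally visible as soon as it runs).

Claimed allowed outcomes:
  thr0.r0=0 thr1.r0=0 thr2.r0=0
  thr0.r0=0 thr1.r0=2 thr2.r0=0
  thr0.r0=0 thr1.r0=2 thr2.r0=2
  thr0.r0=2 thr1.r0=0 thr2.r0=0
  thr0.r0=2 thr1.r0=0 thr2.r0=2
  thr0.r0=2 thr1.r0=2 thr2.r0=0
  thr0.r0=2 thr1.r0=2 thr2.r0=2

outcome vector order: (thr0.r0,thr1.r0,thr2.r0)
under SC → <0 2 0>, <0 2 2>, <2 0 0>, <2 0 2>, <2 2 0>, <2 2 2>
claimed∖SC = {<0 0 0>}

spurious: thr0.r0=0 thr1.r0=0 thr2.r0=0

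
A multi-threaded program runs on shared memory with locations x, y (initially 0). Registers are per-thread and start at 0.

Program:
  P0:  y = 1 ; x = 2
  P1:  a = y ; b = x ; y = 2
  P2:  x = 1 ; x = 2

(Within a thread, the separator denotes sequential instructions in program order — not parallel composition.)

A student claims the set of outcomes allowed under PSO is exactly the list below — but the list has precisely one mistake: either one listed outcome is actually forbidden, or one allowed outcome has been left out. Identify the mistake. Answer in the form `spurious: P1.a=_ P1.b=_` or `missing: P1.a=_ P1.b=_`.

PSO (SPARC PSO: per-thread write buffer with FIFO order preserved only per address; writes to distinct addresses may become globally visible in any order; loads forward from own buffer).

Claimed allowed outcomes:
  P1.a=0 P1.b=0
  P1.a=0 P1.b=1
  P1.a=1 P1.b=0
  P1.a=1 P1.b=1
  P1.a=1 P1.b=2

outcome vector order: (P1.a,P1.b)
[PSO] allowed = {0/0, 0/1, 0/2, 1/0, 1/1, 1/2}
PSO∖claimed = {0/2}

missing: P1.a=0 P1.b=2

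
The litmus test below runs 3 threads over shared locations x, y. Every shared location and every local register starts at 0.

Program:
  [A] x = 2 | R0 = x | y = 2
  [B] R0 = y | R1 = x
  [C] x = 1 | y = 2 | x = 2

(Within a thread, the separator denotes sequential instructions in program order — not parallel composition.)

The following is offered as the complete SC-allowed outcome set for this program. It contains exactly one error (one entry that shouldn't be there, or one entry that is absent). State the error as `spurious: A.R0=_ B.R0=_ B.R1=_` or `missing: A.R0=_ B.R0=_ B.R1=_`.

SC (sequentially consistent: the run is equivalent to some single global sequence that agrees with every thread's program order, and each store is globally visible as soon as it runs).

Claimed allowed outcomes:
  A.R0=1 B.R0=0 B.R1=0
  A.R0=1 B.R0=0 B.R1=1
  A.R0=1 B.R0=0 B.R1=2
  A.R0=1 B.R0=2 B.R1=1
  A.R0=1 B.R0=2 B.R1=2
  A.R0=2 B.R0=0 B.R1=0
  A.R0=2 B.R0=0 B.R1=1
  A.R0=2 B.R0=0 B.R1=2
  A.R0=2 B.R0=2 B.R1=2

missing: A.R0=2 B.R0=2 B.R1=1

outcome vector order: (A.R0,B.R0,B.R1)
[SC] allowed = {1/0/0, 1/0/1, 1/0/2, 1/2/1, 1/2/2, 2/0/0, 2/0/1, 2/0/2, 2/2/1, 2/2/2}
SC∖claimed = {2/2/1}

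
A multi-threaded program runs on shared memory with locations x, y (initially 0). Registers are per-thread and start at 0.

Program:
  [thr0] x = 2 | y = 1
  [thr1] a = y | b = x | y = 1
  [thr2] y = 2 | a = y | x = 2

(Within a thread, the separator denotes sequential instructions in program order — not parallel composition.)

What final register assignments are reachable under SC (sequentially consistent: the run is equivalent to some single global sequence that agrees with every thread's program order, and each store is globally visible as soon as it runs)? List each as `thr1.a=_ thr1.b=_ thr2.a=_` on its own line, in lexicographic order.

outcome vector order: (thr1.a,thr1.b,thr2.a)
|SC outcomes| = 10

thr1.a=0 thr1.b=0 thr2.a=1
thr1.a=0 thr1.b=0 thr2.a=2
thr1.a=0 thr1.b=2 thr2.a=1
thr1.a=0 thr1.b=2 thr2.a=2
thr1.a=1 thr1.b=2 thr2.a=1
thr1.a=1 thr1.b=2 thr2.a=2
thr1.a=2 thr1.b=0 thr2.a=1
thr1.a=2 thr1.b=0 thr2.a=2
thr1.a=2 thr1.b=2 thr2.a=1
thr1.a=2 thr1.b=2 thr2.a=2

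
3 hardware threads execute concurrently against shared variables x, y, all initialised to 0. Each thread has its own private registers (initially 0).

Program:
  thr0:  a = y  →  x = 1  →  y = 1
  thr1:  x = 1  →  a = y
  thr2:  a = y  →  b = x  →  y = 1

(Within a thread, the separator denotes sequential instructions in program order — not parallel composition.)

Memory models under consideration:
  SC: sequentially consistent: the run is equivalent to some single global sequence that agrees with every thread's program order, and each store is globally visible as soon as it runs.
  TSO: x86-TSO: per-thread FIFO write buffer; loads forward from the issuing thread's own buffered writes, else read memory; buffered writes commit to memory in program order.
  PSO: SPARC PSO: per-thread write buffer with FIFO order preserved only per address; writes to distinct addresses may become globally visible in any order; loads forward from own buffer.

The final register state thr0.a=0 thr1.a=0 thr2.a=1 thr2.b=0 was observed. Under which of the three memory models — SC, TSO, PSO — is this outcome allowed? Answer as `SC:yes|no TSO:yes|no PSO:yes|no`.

outcome vector order: (thr0.a,thr1.a,thr2.a,thr2.b)
under SC → 0/0/0/0 0/0/0/1 0/0/1/1 0/1/0/0 0/1/0/1 0/1/1/1 1/0/0/0 1/0/0/1 1/1/0/0 1/1/0/1
under TSO → 0/0/0/0 0/0/0/1 0/0/1/1 0/1/0/0 0/1/0/1 0/1/1/1 1/0/0/0 1/0/0/1 1/1/0/0 1/1/0/1
under PSO → 0/0/0/0 0/0/0/1 0/0/1/0 0/0/1/1 0/1/0/0 0/1/0/1 0/1/1/0 0/1/1/1 1/0/0/0 1/0/0/1 1/1/0/0 1/1/0/1
target 0/0/1/0 ∈ {PSO}

SC:no TSO:no PSO:yes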